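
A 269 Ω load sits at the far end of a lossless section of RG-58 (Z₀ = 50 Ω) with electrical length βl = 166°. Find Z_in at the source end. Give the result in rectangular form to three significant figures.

Z_in ≈ 102 + j124 Ω

tan(βl) = tan(166°) = -0.249
Z_in = Z_0·(Z_L + jZ_0·tanβl)/(Z_0 + jZ_L·tanβl)
     = 50·(269 − j12.5)/(50 − j67.1)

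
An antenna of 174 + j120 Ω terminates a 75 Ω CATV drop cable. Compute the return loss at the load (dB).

RL ≈ 4.99 dB

Γ = (99 + j120)/(249 + j120), |Γ| = 0.563
RL = −20·log₁₀|Γ| = −20·log₁₀(0.563)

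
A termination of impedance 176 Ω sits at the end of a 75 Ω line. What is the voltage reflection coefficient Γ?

Γ = 0.402

Γ = (Z_L − Z_0)/(Z_L + Z_0) = (176 − 75)/(176 + 75) = 101/251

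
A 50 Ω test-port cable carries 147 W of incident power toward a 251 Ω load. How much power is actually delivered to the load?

P_delivered ≈ 81.4 W

Γ = (251 − 50)/(251 + 50) = 0.668
|Γ|² = 0.446
P_refl = |Γ|²·P_inc = 65.6 W, P_del = (1 − |Γ|²)·P_inc = 81.4 W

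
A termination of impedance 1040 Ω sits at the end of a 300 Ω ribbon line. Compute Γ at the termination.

Γ = (Z_L − Z_0)/(Z_L + Z_0) = (1040 − 300)/(1040 + 300) = 740/1340

Γ = 0.552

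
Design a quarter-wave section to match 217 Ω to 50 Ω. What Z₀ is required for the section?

Z_qwt = √(Z_0·R_L) = √(50 × 217) = √10850

Z_qwt ≈ 104 Ω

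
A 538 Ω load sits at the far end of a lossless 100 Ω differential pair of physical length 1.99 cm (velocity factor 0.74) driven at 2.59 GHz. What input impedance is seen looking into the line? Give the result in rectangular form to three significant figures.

λ = v/f = 0.74·c / 2.59 GHz = 0.0857 m
βl = 2π·l/λ = 2π × 0.232 = 83.6°
tan(βl) = tan(83.6°) = 8.89
Z_in = Z_0·(Z_L + jZ_0·tanβl)/(Z_0 + jZ_L·tanβl)
     = 100·(538 + j889)/(100 + j4780)

Z_in ≈ 18.8 − j10.9 Ω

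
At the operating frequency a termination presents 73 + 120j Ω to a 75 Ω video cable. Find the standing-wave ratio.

VSWR ≈ 4.4

Γ = (Z_L − Z_0)/(Z_L + Z_0) = (-2 + j120)/(148 + j120)
|Γ| = 120/191 = 0.63
VSWR = (1 + |Γ|)/(1 − |Γ|) = 1.63/0.37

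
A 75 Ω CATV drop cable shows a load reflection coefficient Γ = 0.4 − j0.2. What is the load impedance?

Z_L = Z_0·(1 + Γ)/(1 − Γ) = 75·(1.4 − j0.2)/(0.6 + j0.2)

Z_L ≈ 150 − j75 Ω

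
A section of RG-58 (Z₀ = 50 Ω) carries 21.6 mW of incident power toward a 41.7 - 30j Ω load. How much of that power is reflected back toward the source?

|Γ| = |(-8.3 − j30)/(91.7 − j30)| = 0.323
|Γ|² = 0.104
P_refl = |Γ|²·P_inc = 2.25 mW, P_del = (1 − |Γ|²)·P_inc = 19.4 mW

P_reflected ≈ 2.25 mW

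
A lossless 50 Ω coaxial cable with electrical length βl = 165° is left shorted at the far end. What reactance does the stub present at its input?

tan(βl) = -0.268
For a shorted stub, Z_in = jZ_0·tan(βl)

X_in ≈ -13.4 Ω (capacitive)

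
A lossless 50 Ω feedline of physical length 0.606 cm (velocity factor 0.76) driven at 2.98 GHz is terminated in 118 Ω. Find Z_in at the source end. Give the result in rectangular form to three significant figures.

Z_in ≈ 57.8 − j46.9 Ω

λ = v/f = 0.76·c / 2.98 GHz = 0.0765 m
βl = 2π·l/λ = 2π × 0.0792 = 28.5°
tan(βl) = tan(28.5°) = 0.543
Z_in = Z_0·(Z_L + jZ_0·tanβl)/(Z_0 + jZ_L·tanβl)
     = 50·(118 + j27.2)/(50 + j64.1)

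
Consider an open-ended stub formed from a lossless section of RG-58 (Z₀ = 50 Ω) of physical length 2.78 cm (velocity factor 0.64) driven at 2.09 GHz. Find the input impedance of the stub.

λ = v/f = 0.64·c / 2.09 GHz = 0.0919 m
βl = 2π·l/λ = 2π × 0.303 = 109°
tan(βl) = -2.91
For an open-ended stub, Z_in = −jZ_0·cot(βl) = −jZ_0/tan(βl)

Z_in ≈ +j17.2 Ω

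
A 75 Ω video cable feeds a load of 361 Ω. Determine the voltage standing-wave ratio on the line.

Γ = (361 − 75)/(361 + 75) = 0.656
VSWR = (1 + 0.656)/(1 − 0.656)

VSWR ≈ 4.81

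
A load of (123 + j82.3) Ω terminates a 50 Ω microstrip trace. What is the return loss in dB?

RL ≈ 4.82 dB

Γ = (73 + j82.3)/(173 + j82.3), |Γ| = 0.574
RL = −20·log₁₀|Γ| = −20·log₁₀(0.574)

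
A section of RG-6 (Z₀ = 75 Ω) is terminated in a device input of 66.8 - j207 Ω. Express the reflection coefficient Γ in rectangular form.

Γ = (Z_L − Z_0)/(Z_L + Z_0) = (-8.2 − j207)/(141.8 − j207)

Γ ≈ 0.662 − j0.493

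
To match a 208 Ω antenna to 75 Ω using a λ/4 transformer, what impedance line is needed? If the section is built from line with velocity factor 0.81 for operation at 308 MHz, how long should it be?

Z_qwt ≈ 125 Ω; length ≈ 19.7 cm

Z_qwt = √(Z_0·R_L) = √(75 × 208) = √15600
λ = 0.81·c/f = 0.789 m, so l = λ/4 = 0.197 m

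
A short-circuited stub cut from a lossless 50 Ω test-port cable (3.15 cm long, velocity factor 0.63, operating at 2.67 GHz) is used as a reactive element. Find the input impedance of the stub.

λ = v/f = 0.63·c / 2.67 GHz = 0.0708 m
βl = 2π·l/λ = 2π × 0.445 = 160°
tan(βl) = -0.36
For a short-circuited stub, Z_in = jZ_0·tan(βl)

Z_in ≈ −j18 Ω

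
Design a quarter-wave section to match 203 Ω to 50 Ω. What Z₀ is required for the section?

Z_qwt = √(Z_0·R_L) = √(50 × 203) = √10150

Z_qwt ≈ 101 Ω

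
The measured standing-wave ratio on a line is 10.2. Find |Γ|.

|Γ| ≈ 0.821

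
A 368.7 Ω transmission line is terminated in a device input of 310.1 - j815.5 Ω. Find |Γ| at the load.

|Γ| ≈ 0.771

Γ = (Z_L − Z_0)/(Z_L + Z_0) = (-58.6 − j815.5)/(678.8 − j815.5)
|Γ| = 818/1060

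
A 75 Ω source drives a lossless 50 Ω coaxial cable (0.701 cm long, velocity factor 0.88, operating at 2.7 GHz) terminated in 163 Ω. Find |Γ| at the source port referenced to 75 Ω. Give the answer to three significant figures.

λ = v/f = 0.88·c / 2.7 GHz = 0.0978 m
βl = 2π·l/λ = 2π × 0.0717 = 25.8°
tan(βl) = 0.484
Z_in = Z_0·(Z_L + jZ_0·tanβl)/(Z_0 + jZ_L·tanβl) = 57.7 − j66.8 Ω
Γ_s = (Z_in − Z_s)/(Z_in + Z_s) = (-17.3 − j66.8)/(133 − j66.8), |Γ_s| = 0.464

|Γ| ≈ 0.464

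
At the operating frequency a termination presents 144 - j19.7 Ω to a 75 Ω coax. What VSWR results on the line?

Γ = (Z_L − Z_0)/(Z_L + Z_0) = (69 − j19.7)/(219 − j19.7)
|Γ| = 71.8/220 = 0.326
VSWR = (1 + |Γ|)/(1 − |Γ|) = 1.33/0.674

VSWR ≈ 1.97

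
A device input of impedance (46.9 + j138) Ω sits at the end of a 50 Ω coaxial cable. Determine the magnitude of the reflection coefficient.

|Γ| ≈ 0.819

Γ = (Z_L − Z_0)/(Z_L + Z_0) = (-3.1 + j138)/(96.9 + j138)
|Γ| = 138/169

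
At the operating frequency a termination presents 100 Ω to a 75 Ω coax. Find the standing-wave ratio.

VSWR ≈ 1.33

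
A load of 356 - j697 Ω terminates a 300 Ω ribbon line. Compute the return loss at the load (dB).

RL ≈ 2.73 dB

Γ = (56 − j697)/(656 − j697), |Γ| = 0.731
RL = −20·log₁₀|Γ| = −20·log₁₀(0.731)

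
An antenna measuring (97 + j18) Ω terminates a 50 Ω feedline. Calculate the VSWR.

VSWR ≈ 2.03

Γ = (Z_L − Z_0)/(Z_L + Z_0) = (47 + j18)/(147 + j18)
|Γ| = 50.3/148 = 0.34
VSWR = (1 + |Γ|)/(1 − |Γ|) = 1.34/0.66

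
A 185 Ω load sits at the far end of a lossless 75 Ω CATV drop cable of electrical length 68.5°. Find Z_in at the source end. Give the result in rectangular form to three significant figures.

Z_in ≈ 34.2 − j24.1 Ω

tan(βl) = tan(68.5°) = 2.54
Z_in = Z_0·(Z_L + jZ_0·tanβl)/(Z_0 + jZ_L·tanβl)
     = 75·(185 + j190)/(75 + j470)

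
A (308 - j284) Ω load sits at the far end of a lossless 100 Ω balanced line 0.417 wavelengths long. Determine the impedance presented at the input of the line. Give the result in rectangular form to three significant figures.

βl = 2π × 0.417 = 150°
tan(βl) = tan(150°) = -0.575
Z_in = Z_0·(Z_L + jZ_0·tanβl)/(Z_0 + jZ_L·tanβl)
     = 100·(308 − j341)/(-63.2 − j177)

Z_in ≈ 116 + j215 Ω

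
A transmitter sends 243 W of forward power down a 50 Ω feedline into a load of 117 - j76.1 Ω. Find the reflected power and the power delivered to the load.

|Γ| = |(67 − j76.1)/(167 − j76.1)| = 0.552
|Γ|² = 0.305
P_refl = |Γ|²·P_inc = 74.2 W, P_del = (1 − |Γ|²)·P_inc = 169 W

P_reflected ≈ 74.2 W; P_delivered ≈ 169 W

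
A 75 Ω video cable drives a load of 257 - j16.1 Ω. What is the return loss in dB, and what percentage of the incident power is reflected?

RL ≈ 5.2 dB; 30.2% of incident power reflected

Γ = (182 − j16.1)/(332 − j16.1), |Γ| = 0.55
RL = −20·log₁₀(0.55) = 5.2 dB
P_refl/P_inc = |Γ|² = 0.302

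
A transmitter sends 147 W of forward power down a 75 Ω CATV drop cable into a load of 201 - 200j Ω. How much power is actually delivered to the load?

P_delivered ≈ 76.3 W

|Γ| = |(126 − j200)/(276 − j200)| = 0.694
|Γ|² = 0.481
P_refl = |Γ|²·P_inc = 70.7 W, P_del = (1 − |Γ|²)·P_inc = 76.3 W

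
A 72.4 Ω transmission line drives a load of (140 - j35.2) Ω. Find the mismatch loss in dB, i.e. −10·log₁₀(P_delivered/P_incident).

mismatch loss ≈ 0.581 dB

Γ = (67.6 − j35.2)/(212.4 − j35.2), |Γ| = 0.354
|Γ|² = 0.125, so P_del/P_inc = 1 − |Γ|² = 0.875
ML = −10·log₁₀(1 − |Γ|²)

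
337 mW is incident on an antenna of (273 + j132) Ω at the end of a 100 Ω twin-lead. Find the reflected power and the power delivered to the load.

P_reflected ≈ 102 mW; P_delivered ≈ 235 mW

|Γ| = |(173 + j132)/(373 + j132)| = 0.55
|Γ|² = 0.302
P_refl = |Γ|²·P_inc = 102 mW, P_del = (1 − |Γ|²)·P_inc = 235 mW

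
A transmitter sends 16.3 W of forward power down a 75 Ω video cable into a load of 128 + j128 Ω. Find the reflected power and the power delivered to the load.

P_reflected ≈ 5.43 W; P_delivered ≈ 10.9 W

|Γ| = |(53 + j128)/(203 + j128)| = 0.577
|Γ|² = 0.333
P_refl = |Γ|²·P_inc = 5.43 W, P_del = (1 − |Γ|²)·P_inc = 10.9 W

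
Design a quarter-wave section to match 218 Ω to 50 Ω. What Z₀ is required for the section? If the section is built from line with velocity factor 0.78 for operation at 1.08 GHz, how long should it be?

Z_qwt ≈ 104 Ω; length ≈ 5.42 cm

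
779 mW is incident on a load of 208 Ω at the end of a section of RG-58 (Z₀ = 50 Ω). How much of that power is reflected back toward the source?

P_reflected ≈ 292 mW

Γ = (208 − 50)/(208 + 50) = 0.612
|Γ|² = 0.375
P_refl = |Γ|²·P_inc = 292 mW, P_del = (1 − |Γ|²)·P_inc = 487 mW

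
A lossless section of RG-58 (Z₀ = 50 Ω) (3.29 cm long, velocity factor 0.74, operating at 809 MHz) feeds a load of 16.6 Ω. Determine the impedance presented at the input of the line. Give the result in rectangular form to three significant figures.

λ = v/f = 0.74·c / 809 MHz = 0.274 m
βl = 2π·l/λ = 2π × 0.12 = 43.2°
tan(βl) = tan(43.2°) = 0.938
Z_in = Z_0·(Z_L + jZ_0·tanβl)/(Z_0 + jZ_L·tanβl)
     = 50·(16.6 + j46.9)/(50 + j15.6)

Z_in ≈ 28.4 + j38 Ω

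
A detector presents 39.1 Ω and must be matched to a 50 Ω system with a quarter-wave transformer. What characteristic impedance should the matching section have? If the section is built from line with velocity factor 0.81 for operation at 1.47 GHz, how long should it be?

Z_qwt ≈ 44.2 Ω; length ≈ 4.13 cm

Z_qwt = √(Z_0·R_L) = √(50 × 39.1) = √1955
λ = 0.81·c/f = 0.165 m, so l = λ/4 = 0.0413 m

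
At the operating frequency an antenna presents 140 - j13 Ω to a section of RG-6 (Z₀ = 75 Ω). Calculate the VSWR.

Γ = (Z_L − Z_0)/(Z_L + Z_0) = (65 − j13)/(215 − j13)
|Γ| = 66.3/215 = 0.308
VSWR = (1 + |Γ|)/(1 − |Γ|) = 1.31/0.692

VSWR ≈ 1.89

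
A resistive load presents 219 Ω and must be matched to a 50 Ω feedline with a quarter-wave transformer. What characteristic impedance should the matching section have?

Z_qwt = √(Z_0·R_L) = √(50 × 219) = √10950

Z_qwt ≈ 105 Ω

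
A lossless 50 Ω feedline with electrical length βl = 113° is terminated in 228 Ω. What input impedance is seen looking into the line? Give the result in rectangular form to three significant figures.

Z_in ≈ 12.8 + j20 Ω

tan(βl) = tan(113°) = -2.36
Z_in = Z_0·(Z_L + jZ_0·tanβl)/(Z_0 + jZ_L·tanβl)
     = 50·(228 − j118)/(50 − j537)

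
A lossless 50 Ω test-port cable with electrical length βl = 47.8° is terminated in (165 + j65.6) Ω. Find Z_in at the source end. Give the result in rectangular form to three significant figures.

tan(βl) = tan(47.8°) = 1.1
Z_in = Z_0·(Z_L + jZ_0·tanβl)/(Z_0 + jZ_L·tanβl)
     = 50·(165 + j121)/(-22.3 + j182)

Z_in ≈ 27.2 − j48.7 Ω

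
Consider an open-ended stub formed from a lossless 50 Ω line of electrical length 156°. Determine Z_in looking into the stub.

tan(βl) = -0.445
For an open-ended stub, Z_in = −jZ_0·cot(βl) = −jZ_0/tan(βl)

Z_in ≈ +j112 Ω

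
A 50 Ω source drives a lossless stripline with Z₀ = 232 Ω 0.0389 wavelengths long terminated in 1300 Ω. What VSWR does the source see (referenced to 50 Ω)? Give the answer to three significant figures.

βl = 2π × 0.0389 = 14°
tan(βl) = 0.249
Z_in = Z_0·(Z_L + jZ_0·tanβl)/(Z_0 + jZ_L·tanβl) = 468 − j596 Ω
Γ_s = (Z_in − Z_s)/(Z_in + Z_s) = (418 − j596)/(518 − j596), |Γ_s| = 0.922
VSWR = (1 + |Γ_s|)/(1 − |Γ_s|)

VSWR ≈ 24.6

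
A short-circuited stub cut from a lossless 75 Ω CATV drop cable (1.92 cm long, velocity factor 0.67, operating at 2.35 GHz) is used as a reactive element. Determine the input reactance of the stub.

X_in ≈ 464 Ω (inductive)

λ = v/f = 0.67·c / 2.35 GHz = 0.0855 m
βl = 2π·l/λ = 2π × 0.224 = 80.8°
tan(βl) = 6.18
For a short-circuited stub, Z_in = jZ_0·tan(βl)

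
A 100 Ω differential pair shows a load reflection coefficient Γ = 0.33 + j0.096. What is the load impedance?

Z_L = Z_0·(1 + Γ)/(1 − Γ) = 100·(1.33 + j0.096)/(0.67 − j0.096)

Z_L ≈ 193 + j41.9 Ω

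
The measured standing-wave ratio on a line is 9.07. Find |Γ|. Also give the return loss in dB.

|Γ| ≈ 0.801; return loss ≈ 1.92 dB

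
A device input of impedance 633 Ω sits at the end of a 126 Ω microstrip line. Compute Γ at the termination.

Γ = (Z_L − Z_0)/(Z_L + Z_0) = (633 − 126)/(633 + 126) = 507/759

Γ = 0.668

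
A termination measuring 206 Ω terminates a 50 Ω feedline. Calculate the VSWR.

VSWR ≈ 4.12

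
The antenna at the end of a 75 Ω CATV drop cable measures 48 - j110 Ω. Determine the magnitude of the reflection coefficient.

|Γ| ≈ 0.686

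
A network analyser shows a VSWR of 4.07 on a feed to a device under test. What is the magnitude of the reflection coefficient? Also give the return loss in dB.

|Γ| ≈ 0.606; return loss ≈ 4.36 dB

|Γ| = (S − 1)/(S + 1) = (4.07 − 1)/(4.07 + 1) = 3.07/5.07
RL = −20·log₁₀|Γ| = −20·log₁₀(0.606)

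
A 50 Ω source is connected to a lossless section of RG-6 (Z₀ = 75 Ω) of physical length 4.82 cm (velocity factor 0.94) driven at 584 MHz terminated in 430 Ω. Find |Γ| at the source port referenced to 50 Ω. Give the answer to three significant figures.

λ = v/f = 0.94·c / 584 MHz = 0.483 m
βl = 2π·l/λ = 2π × 0.0998 = 35.9°
tan(βl) = 0.725
Z_in = Z_0·(Z_L + jZ_0·tanβl)/(Z_0 + jZ_L·tanβl) = 35.9 − j94.8 Ω
Γ_s = (Z_in − Z_s)/(Z_in + Z_s) = (-14.1 − j94.8)/(85.9 − j94.8), |Γ_s| = 0.749

|Γ| ≈ 0.749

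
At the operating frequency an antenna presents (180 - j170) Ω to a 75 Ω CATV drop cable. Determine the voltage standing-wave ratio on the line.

VSWR ≈ 4.75

Γ = (Z_L − Z_0)/(Z_L + Z_0) = (105 − j170)/(255 − j170)
|Γ| = 200/306 = 0.652
VSWR = (1 + |Γ|)/(1 − |Γ|) = 1.65/0.348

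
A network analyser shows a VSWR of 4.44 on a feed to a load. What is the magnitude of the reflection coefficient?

|Γ| = (S − 1)/(S + 1) = (4.44 − 1)/(4.44 + 1) = 3.44/5.44

|Γ| ≈ 0.632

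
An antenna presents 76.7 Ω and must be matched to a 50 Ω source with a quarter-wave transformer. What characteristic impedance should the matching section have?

Z_qwt = √(Z_0·R_L) = √(50 × 76.7) = √3835

Z_qwt ≈ 61.9 Ω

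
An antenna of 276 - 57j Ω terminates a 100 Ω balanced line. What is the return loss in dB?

RL ≈ 6.26 dB

Γ = (176 − j57)/(376 − j57), |Γ| = 0.486
RL = −20·log₁₀|Γ| = −20·log₁₀(0.486)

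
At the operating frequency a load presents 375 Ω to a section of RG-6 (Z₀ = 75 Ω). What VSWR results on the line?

VSWR ≈ 5

For a purely resistive load, VSWR = R_L/Z_0 or Z_0/R_L (whichever > 1) = 375/75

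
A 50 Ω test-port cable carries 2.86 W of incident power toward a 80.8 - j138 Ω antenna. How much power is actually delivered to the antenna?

|Γ| = |(30.8 − j138)/(130.8 − j138)| = 0.744
|Γ|² = 0.553
P_refl = |Γ|²·P_inc = 1.58 W, P_del = (1 − |Γ|²)·P_inc = 1.28 W

P_delivered ≈ 1.28 W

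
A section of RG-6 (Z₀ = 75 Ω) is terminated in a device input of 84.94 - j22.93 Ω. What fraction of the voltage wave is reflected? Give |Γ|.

Γ = (Z_L − Z_0)/(Z_L + Z_0) = (9.94 − j22.93)/(159.9 − j22.93)
|Γ| = 25/162

|Γ| ≈ 0.155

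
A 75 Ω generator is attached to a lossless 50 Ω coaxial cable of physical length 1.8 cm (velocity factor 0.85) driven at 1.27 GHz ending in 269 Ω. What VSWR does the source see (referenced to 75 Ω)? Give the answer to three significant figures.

λ = v/f = 0.85·c / 1.27 GHz = 0.201 m
βl = 2π·l/λ = 2π × 0.0896 = 32.3°
tan(βl) = 0.632
Z_in = Z_0·(Z_L + jZ_0·tanβl)/(Z_0 + jZ_L·tanβl) = 30 − j70.3 Ω
Γ_s = (Z_in − Z_s)/(Z_in + Z_s) = (-45 − j70.3)/(105 − j70.3), |Γ_s| = 0.661
VSWR = (1 + |Γ_s|)/(1 − |Γ_s|)

VSWR ≈ 4.9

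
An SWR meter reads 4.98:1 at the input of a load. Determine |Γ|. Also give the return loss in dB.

|Γ| = (S − 1)/(S + 1) = (4.98 − 1)/(4.98 + 1) = 3.98/5.98
RL = −20·log₁₀|Γ| = −20·log₁₀(0.666)

|Γ| ≈ 0.666; return loss ≈ 3.54 dB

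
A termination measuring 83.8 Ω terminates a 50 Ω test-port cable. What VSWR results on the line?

Γ = (83.8 − 50)/(83.8 + 50) = 0.253
VSWR = (1 + 0.253)/(1 − 0.253)

VSWR ≈ 1.68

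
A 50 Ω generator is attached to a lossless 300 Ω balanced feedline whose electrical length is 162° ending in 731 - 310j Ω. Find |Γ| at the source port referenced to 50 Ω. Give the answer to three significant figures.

|Γ| ≈ 0.891

tan(βl) = -0.325
Z_in = Z_0·(Z_L + jZ_0·tanβl)/(Z_0 + jZ_L·tanβl) = 757 + j288 Ω
Γ_s = (Z_in − Z_s)/(Z_in + Z_s) = (707 + j288)/(807 + j288), |Γ_s| = 0.891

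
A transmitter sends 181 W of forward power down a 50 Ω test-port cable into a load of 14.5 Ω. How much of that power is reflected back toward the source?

Γ = (14.5 − 50)/(14.5 + 50) = -0.55
|Γ|² = 0.303
P_refl = |Γ|²·P_inc = 54.8 W, P_del = (1 − |Γ|²)·P_inc = 126 W

P_reflected ≈ 54.8 W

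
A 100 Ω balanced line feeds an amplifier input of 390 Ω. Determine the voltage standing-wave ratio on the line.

For a purely resistive load, VSWR = R_L/Z_0 or Z_0/R_L (whichever > 1) = 390/100

VSWR ≈ 3.9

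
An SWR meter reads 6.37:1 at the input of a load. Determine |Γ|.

|Γ| ≈ 0.729

|Γ| = (S − 1)/(S + 1) = (6.37 − 1)/(6.37 + 1) = 5.37/7.37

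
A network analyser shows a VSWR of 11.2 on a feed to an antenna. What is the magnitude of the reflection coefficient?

|Γ| = (S − 1)/(S + 1) = (11.2 − 1)/(11.2 + 1) = 10.2/12.2

|Γ| ≈ 0.836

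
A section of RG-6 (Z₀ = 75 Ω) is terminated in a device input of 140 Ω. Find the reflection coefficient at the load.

Γ = 0.302

Γ = (Z_L − Z_0)/(Z_L + Z_0) = (140 − 75)/(140 + 75) = 65/215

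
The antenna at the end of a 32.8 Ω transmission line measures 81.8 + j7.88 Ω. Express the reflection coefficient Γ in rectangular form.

Γ ≈ 0.43 + j0.0392

Γ = (Z_L − Z_0)/(Z_L + Z_0) = (49 + j7.88)/(114.6 + j7.88)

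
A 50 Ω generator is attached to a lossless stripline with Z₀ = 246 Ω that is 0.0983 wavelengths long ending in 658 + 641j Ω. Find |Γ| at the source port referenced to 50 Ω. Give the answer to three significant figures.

|Γ| ≈ 0.914

βl = 2π × 0.0983 = 35.4°
tan(βl) = 0.71
Z_in = Z_0·(Z_L + jZ_0·tanβl)/(Z_0 + jZ_L·tanβl) = 228 − j449 Ω
Γ_s = (Z_in − Z_s)/(Z_in + Z_s) = (178 − j449)/(278 − j449), |Γ_s| = 0.914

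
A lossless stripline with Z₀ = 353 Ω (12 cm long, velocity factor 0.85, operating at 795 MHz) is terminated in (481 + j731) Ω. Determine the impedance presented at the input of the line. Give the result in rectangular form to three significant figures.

Z_in ≈ 84.8 + j159 Ω

λ = v/f = 0.85·c / 795 MHz = 0.321 m
βl = 2π·l/λ = 2π × 0.374 = 135°
tan(βl) = tan(135°) = -1.01
Z_in = Z_0·(Z_L + jZ_0·tanβl)/(Z_0 + jZ_L·tanβl)
     = 353·(481 + j374)/(1090 − j486)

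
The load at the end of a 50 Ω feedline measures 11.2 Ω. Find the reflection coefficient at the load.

Γ = (Z_L − Z_0)/(Z_L + Z_0) = (11.2 − 50)/(11.2 + 50) = -38.8/61.2

Γ = -0.634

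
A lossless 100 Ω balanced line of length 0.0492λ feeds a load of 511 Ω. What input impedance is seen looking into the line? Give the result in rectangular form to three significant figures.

Z_in ≈ 154 − j219 Ω

βl = 2π × 0.0492 = 17.7°
tan(βl) = tan(17.7°) = 0.319
Z_in = Z_0·(Z_L + jZ_0·tanβl)/(Z_0 + jZ_L·tanβl)
     = 100·(511 + j31.9)/(100 + j163)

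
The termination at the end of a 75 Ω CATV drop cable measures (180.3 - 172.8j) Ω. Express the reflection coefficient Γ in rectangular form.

Γ = (Z_L − Z_0)/(Z_L + Z_0) = (105.3 − j172.8)/(255.3 − j172.8)

Γ ≈ 0.597 − j0.273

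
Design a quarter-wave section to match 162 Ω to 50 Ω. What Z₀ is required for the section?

Z_qwt ≈ 90 Ω

Z_qwt = √(Z_0·R_L) = √(50 × 162) = √8100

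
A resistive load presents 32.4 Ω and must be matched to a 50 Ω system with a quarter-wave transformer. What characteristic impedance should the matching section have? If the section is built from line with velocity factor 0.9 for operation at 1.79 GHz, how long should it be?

Z_qwt = √(Z_0·R_L) = √(50 × 32.4) = √1620
λ = 0.9·c/f = 0.151 m, so l = λ/4 = 0.0377 m

Z_qwt ≈ 40.2 Ω; length ≈ 3.77 cm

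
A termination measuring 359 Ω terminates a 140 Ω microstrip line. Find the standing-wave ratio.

VSWR ≈ 2.56

Γ = (359 − 140)/(359 + 140) = 0.439
VSWR = (1 + 0.439)/(1 − 0.439)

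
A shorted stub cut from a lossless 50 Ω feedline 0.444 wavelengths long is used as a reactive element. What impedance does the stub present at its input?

Z_in ≈ −j18.4 Ω

βl = 2π × 0.444 = 160°
tan(βl) = -0.367
For a shorted stub, Z_in = jZ_0·tan(βl)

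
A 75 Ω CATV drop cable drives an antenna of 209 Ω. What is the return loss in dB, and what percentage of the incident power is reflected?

Γ = (209 − 75)/(209 + 75) = 0.472
RL = −20·log₁₀(0.472) = 6.52 dB
P_refl/P_inc = |Γ|² = 0.223

RL ≈ 6.52 dB; 22.3% of incident power reflected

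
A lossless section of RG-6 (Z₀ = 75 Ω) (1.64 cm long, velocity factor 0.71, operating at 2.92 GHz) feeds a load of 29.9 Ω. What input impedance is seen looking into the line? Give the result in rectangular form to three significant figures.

Z_in ≈ 166 + j54.6 Ω

λ = v/f = 0.71·c / 2.92 GHz = 0.0729 m
βl = 2π·l/λ = 2π × 0.225 = 80.9°
tan(βl) = tan(80.9°) = 6.27
Z_in = Z_0·(Z_L + jZ_0·tanβl)/(Z_0 + jZ_L·tanβl)
     = 75·(29.9 + j470)/(75 + j187)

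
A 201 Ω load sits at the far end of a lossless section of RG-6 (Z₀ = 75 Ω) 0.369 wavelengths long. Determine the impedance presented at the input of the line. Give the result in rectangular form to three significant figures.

Z_in ≈ 46.5 + j53.5 Ω

βl = 2π × 0.369 = 133°
tan(βl) = tan(133°) = -1.08
Z_in = Z_0·(Z_L + jZ_0·tanβl)/(Z_0 + jZ_L·tanβl)
     = 75·(201 − j80.9)/(75 − j217)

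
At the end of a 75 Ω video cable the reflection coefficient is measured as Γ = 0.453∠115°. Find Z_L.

Z_L ≈ 37.5 + j38.8 Ω

Z_L = Z_0·(1 + Γ)/(1 − Γ) = 75·(0.809 + j0.411)/(1.19 − j0.411)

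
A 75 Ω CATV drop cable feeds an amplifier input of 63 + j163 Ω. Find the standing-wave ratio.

VSWR ≈ 7.52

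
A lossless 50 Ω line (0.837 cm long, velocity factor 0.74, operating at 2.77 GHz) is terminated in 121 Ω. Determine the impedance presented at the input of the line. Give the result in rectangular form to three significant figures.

λ = v/f = 0.74·c / 2.77 GHz = 0.0801 m
βl = 2π·l/λ = 2π × 0.104 = 37.6°
tan(βl) = tan(37.6°) = 0.77
Z_in = Z_0·(Z_L + jZ_0·tanβl)/(Z_0 + jZ_L·tanβl)
     = 50·(121 + j38.5)/(50 + j93.2)

Z_in ≈ 43.1 − j41.8 Ω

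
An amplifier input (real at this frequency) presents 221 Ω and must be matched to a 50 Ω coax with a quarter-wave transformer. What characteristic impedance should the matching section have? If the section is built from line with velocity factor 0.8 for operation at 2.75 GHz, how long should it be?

Z_qwt = √(Z_0·R_L) = √(50 × 221) = √11050
λ = 0.8·c/f = 0.0873 m, so l = λ/4 = 0.0218 m

Z_qwt ≈ 105 Ω; length ≈ 2.18 cm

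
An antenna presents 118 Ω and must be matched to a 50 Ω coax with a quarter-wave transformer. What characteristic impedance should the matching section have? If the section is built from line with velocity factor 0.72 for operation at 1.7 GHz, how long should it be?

Z_qwt = √(Z_0·R_L) = √(50 × 118) = √5900
λ = 0.72·c/f = 0.127 m, so l = λ/4 = 0.0318 m

Z_qwt ≈ 76.8 Ω; length ≈ 3.18 cm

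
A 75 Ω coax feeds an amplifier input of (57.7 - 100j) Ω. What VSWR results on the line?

VSWR ≈ 4.14

Γ = (Z_L − Z_0)/(Z_L + Z_0) = (-17.3 − j100)/(132.7 − j100)
|Γ| = 101/166 = 0.611
VSWR = (1 + |Γ|)/(1 − |Γ|) = 1.61/0.389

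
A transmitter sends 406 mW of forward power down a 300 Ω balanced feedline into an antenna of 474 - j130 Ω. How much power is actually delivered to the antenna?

P_delivered ≈ 375 mW

|Γ| = |(174 − j130)/(774 − j130)| = 0.277
|Γ|² = 0.0766
P_refl = |Γ|²·P_inc = 31.1 mW, P_del = (1 − |Γ|²)·P_inc = 375 mW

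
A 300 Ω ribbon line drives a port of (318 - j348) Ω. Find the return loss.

Γ = (18 − j348)/(618 − j348), |Γ| = 0.491
RL = −20·log₁₀|Γ| = −20·log₁₀(0.491)

RL ≈ 6.17 dB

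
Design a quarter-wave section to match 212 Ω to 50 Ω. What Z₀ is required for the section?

Z_qwt ≈ 103 Ω

Z_qwt = √(Z_0·R_L) = √(50 × 212) = √10600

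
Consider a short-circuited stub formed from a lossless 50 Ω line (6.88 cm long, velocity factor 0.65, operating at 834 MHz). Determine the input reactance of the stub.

λ = v/f = 0.65·c / 834 MHz = 0.234 m
βl = 2π·l/λ = 2π × 0.294 = 106°
tan(βl) = -3.5
For a short-circuited stub, Z_in = jZ_0·tan(βl)

X_in ≈ -175 Ω (capacitive)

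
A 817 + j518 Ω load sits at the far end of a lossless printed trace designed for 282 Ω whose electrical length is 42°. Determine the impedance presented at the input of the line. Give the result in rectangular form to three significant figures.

tan(βl) = tan(42°) = 0.9
Z_in = Z_0·(Z_L + jZ_0·tanβl)/(Z_0 + jZ_L·tanβl)
     = 282·(817 + j772)/(-184 + j736)

Z_in ≈ 205 − j364 Ω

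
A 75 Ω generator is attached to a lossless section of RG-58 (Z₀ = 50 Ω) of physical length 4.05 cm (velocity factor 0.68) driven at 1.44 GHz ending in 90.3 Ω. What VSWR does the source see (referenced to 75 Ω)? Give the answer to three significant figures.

λ = v/f = 0.68·c / 1.44 GHz = 0.142 m
βl = 2π·l/λ = 2π × 0.286 = 103°
tan(βl) = -4.36
Z_in = Z_0·(Z_L + jZ_0·tanβl)/(Z_0 + jZ_L·tanβl) = 28.7 + j7.83 Ω
Γ_s = (Z_in − Z_s)/(Z_in + Z_s) = (-46.3 + j7.83)/(104 + j7.83), |Γ_s| = 0.452
VSWR = (1 + |Γ_s|)/(1 − |Γ_s|)

VSWR ≈ 2.65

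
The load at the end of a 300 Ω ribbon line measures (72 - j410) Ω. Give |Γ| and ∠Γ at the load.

Γ ≈ 0.847 ∠ -71.3°

Γ = (Z_L − Z_0)/(Z_L + Z_0) = (-228 − j410)/(372 − j410)
|Γ| = 469/554 = 0.847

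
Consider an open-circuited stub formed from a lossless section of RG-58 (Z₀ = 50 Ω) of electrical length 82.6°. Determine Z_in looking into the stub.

Z_in ≈ −j6.49 Ω

tan(βl) = 7.7
For an open-circuited stub, Z_in = −jZ_0·cot(βl) = −jZ_0/tan(βl)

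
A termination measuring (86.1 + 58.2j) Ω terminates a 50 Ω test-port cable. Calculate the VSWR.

VSWR ≈ 2.72

Γ = (Z_L − Z_0)/(Z_L + Z_0) = (36.1 + j58.2)/(136.1 + j58.2)
|Γ| = 68.5/148 = 0.463
VSWR = (1 + |Γ|)/(1 − |Γ|) = 1.46/0.537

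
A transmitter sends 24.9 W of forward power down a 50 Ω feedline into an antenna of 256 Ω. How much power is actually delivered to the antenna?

Γ = (256 − 50)/(256 + 50) = 0.673
|Γ|² = 0.453
P_refl = |Γ|²·P_inc = 11.3 W, P_del = (1 − |Γ|²)·P_inc = 13.6 W

P_delivered ≈ 13.6 W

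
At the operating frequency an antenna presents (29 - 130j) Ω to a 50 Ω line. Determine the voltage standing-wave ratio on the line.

VSWR ≈ 13.9

Γ = (Z_L − Z_0)/(Z_L + Z_0) = (-21 − j130)/(79 − j130)
|Γ| = 132/152 = 0.866
VSWR = (1 + |Γ|)/(1 − |Γ|) = 1.87/0.134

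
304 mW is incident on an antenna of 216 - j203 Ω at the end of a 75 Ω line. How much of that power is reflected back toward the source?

P_reflected ≈ 148 mW

|Γ| = |(141 − j203)/(291 − j203)| = 0.697
|Γ|² = 0.485
P_refl = |Γ|²·P_inc = 148 mW, P_del = (1 − |Γ|²)·P_inc = 156 mW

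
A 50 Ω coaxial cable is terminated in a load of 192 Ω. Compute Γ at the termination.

Γ = 0.587

Γ = (Z_L − Z_0)/(Z_L + Z_0) = (192 − 50)/(192 + 50) = 142/242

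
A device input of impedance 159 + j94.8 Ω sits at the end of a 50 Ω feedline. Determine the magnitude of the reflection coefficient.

Γ = (Z_L − Z_0)/(Z_L + Z_0) = (109 + j94.8)/(209 + j94.8)
|Γ| = 144/229

|Γ| ≈ 0.629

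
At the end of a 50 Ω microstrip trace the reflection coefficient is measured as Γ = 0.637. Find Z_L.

Z_L ≈ 225 Ω

Z_L = Z_0·(1 + Γ)/(1 − Γ) = 50·(1.64)/(0.363)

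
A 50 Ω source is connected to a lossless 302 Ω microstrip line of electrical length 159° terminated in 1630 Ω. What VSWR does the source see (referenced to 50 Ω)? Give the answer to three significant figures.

tan(βl) = -0.384
Z_in = Z_0·(Z_L + jZ_0·tanβl)/(Z_0 + jZ_L·tanβl) = 353 + j616 Ω
Γ_s = (Z_in − Z_s)/(Z_in + Z_s) = (303 + j616)/(403 + j616), |Γ_s| = 0.933
VSWR = (1 + |Γ_s|)/(1 − |Γ_s|)

VSWR ≈ 28.7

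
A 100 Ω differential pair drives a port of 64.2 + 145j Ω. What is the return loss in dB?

Γ = (-35.8 + j145)/(164.2 + j145), |Γ| = 0.682
RL = −20·log₁₀|Γ| = −20·log₁₀(0.682)

RL ≈ 3.33 dB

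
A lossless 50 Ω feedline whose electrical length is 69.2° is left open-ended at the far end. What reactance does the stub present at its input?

tan(βl) = 2.63
For an open-ended stub, Z_in = −jZ_0·cot(βl) = −jZ_0/tan(βl)

X_in ≈ -19 Ω (capacitive)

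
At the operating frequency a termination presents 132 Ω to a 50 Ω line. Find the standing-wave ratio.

Γ = (132 − 50)/(132 + 50) = 0.451
VSWR = (1 + 0.451)/(1 − 0.451)

VSWR ≈ 2.64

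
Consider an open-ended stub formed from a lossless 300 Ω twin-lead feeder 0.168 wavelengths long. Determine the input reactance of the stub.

X_in ≈ -170 Ω (capacitive)

βl = 2π × 0.168 = 60.5°
tan(βl) = 1.77
For an open-ended stub, Z_in = −jZ_0·cot(βl) = −jZ_0/tan(βl)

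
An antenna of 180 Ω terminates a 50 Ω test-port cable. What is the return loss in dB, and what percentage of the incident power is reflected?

RL ≈ 4.96 dB; 31.9% of incident power reflected

Γ = (180 − 50)/(180 + 50) = 0.565
RL = −20·log₁₀(0.565) = 4.96 dB
P_refl/P_inc = |Γ|² = 0.319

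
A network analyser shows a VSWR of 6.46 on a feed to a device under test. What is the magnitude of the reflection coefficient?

|Γ| ≈ 0.732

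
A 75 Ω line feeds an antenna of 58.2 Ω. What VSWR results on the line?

Γ = (58.2 − 75)/(58.2 + 75) = -0.126
VSWR = (1 + 0.126)/(1 − 0.126)

VSWR ≈ 1.29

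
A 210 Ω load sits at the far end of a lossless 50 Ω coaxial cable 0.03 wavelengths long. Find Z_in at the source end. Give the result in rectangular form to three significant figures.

βl = 2π × 0.03 = 10.8°
tan(βl) = tan(10.8°) = 0.191
Z_in = Z_0·(Z_L + jZ_0·tanβl)/(Z_0 + jZ_L·tanβl)
     = 50·(210 + j9.54)/(50 + j40.1)

Z_in ≈ 133 − j96.7 Ω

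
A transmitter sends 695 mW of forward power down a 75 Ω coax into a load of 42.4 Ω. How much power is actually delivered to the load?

P_delivered ≈ 641 mW

Γ = (42.4 − 75)/(42.4 + 75) = -0.278
|Γ|² = 0.0771
P_refl = |Γ|²·P_inc = 53.6 mW, P_del = (1 − |Γ|²)·P_inc = 641 mW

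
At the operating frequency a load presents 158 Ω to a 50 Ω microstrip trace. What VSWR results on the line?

VSWR ≈ 3.16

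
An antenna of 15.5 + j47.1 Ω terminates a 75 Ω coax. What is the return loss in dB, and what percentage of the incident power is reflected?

Γ = (-59.5 + j47.1)/(90.5 + j47.1), |Γ| = 0.744
RL = −20·log₁₀(0.744) = 2.57 dB
P_refl/P_inc = |Γ|² = 0.553

RL ≈ 2.57 dB; 55.3% of incident power reflected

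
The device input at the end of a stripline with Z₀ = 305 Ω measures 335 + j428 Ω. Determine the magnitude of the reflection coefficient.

Γ = (Z_L − Z_0)/(Z_L + Z_0) = (30 + j428)/(640 + j428)
|Γ| = 429/770

|Γ| ≈ 0.557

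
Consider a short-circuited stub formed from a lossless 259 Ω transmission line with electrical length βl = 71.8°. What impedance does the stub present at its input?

Z_in ≈ +j788 Ω

tan(βl) = 3.04
For a short-circuited stub, Z_in = jZ_0·tan(βl)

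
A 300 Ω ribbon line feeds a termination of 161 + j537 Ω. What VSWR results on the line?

VSWR ≈ 8.25

Γ = (Z_L − Z_0)/(Z_L + Z_0) = (-139 + j537)/(461 + j537)
|Γ| = 555/708 = 0.784
VSWR = (1 + |Γ|)/(1 − |Γ|) = 1.78/0.216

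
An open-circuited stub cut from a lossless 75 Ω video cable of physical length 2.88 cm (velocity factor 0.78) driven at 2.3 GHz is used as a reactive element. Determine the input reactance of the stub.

λ = v/f = 0.78·c / 2.3 GHz = 0.102 m
βl = 2π·l/λ = 2π × 0.283 = 102°
tan(βl) = -4.74
For an open-circuited stub, Z_in = −jZ_0·cot(βl) = −jZ_0/tan(βl)

X_in ≈ 15.8 Ω (inductive)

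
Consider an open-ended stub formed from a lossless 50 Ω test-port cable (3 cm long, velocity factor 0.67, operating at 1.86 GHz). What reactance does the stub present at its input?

λ = v/f = 0.67·c / 1.86 GHz = 0.108 m
βl = 2π·l/λ = 2π × 0.278 = 99.9°
tan(βl) = -5.71
For an open-ended stub, Z_in = −jZ_0·cot(βl) = −jZ_0/tan(βl)

X_in ≈ 8.76 Ω (inductive)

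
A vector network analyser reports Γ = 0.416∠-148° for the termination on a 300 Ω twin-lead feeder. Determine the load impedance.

Z_L = Z_0·(1 + Γ)/(1 − Γ) = 300·(0.647 − j0.22)/(1.35 + j0.22)

Z_L ≈ 132 − j70.4 Ω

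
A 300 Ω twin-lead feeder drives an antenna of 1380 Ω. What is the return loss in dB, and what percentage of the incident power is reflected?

Γ = (1380 − 300)/(1380 + 300) = 0.643
RL = −20·log₁₀(0.643) = 3.84 dB
P_refl/P_inc = |Γ|² = 0.413

RL ≈ 3.84 dB; 41.3% of incident power reflected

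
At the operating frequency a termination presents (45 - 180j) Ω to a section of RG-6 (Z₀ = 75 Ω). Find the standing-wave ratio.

VSWR ≈ 11.8

Γ = (Z_L − Z_0)/(Z_L + Z_0) = (-30 − j180)/(120 − j180)
|Γ| = 182/216 = 0.844
VSWR = (1 + |Γ|)/(1 − |Γ|) = 1.84/0.156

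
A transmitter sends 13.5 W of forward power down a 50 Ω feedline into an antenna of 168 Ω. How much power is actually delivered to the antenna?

P_delivered ≈ 9.54 W

Γ = (168 − 50)/(168 + 50) = 0.541
|Γ|² = 0.293
P_refl = |Γ|²·P_inc = 3.96 W, P_del = (1 − |Γ|²)·P_inc = 9.54 W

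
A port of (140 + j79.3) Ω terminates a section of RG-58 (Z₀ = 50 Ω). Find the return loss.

Γ = (90 + j79.3)/(190 + j79.3), |Γ| = 0.583
RL = −20·log₁₀|Γ| = −20·log₁₀(0.583)

RL ≈ 4.69 dB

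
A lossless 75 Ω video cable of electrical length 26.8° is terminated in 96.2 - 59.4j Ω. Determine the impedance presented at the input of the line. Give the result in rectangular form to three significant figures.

tan(βl) = tan(26.8°) = 0.505
Z_in = Z_0·(Z_L + jZ_0·tanβl)/(Z_0 + jZ_L·tanβl)
     = 75·(96.2 − j21.5)/(105 + j48.6)

Z_in ≈ 50.7 − j38.8 Ω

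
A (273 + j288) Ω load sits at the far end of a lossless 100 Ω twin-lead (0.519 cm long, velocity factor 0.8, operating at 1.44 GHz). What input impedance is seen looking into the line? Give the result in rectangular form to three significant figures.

Z_in ≈ 595 − j32.7 Ω

λ = v/f = 0.8·c / 1.44 GHz = 0.167 m
βl = 2π·l/λ = 2π × 0.0311 = 11.2°
tan(βl) = tan(11.2°) = 0.198
Z_in = Z_0·(Z_L + jZ_0·tanβl)/(Z_0 + jZ_L·tanβl)
     = 100·(273 + j308)/(42.9 + j54.1)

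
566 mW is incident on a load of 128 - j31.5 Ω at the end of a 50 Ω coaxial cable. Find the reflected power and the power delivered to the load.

P_reflected ≈ 123 mW; P_delivered ≈ 443 mW

|Γ| = |(78 − j31.5)/(178 − j31.5)| = 0.465
|Γ|² = 0.217
P_refl = |Γ|²·P_inc = 123 mW, P_del = (1 − |Γ|²)·P_inc = 443 mW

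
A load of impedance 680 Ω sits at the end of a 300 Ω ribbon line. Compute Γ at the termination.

Γ = (Z_L − Z_0)/(Z_L + Z_0) = (680 − 300)/(680 + 300) = 380/980

Γ = 0.388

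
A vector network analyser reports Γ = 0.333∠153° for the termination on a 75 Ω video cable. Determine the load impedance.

Z_L ≈ 39.1 + j13.3 Ω

Z_L = Z_0·(1 + Γ)/(1 − Γ) = 75·(0.703 + j0.151)/(1.3 − j0.151)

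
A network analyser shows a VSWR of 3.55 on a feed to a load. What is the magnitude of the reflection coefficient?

|Γ| = (S − 1)/(S + 1) = (3.55 − 1)/(3.55 + 1) = 2.55/4.55

|Γ| ≈ 0.56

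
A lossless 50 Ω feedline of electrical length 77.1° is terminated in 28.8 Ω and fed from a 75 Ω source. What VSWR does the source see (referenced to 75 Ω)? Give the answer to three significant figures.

tan(βl) = 4.37
Z_in = Z_0·(Z_L + jZ_0·tanβl)/(Z_0 + jZ_L·tanβl) = 78.9 + j19.9 Ω
Γ_s = (Z_in − Z_s)/(Z_in + Z_s) = (3.89 + j19.9)/(154 + j19.9), |Γ_s| = 0.131
VSWR = (1 + |Γ_s|)/(1 − |Γ_s|)

VSWR ≈ 1.3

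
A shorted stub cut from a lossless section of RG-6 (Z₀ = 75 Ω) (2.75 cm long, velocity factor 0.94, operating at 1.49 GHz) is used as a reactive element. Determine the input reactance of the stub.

λ = v/f = 0.94·c / 1.49 GHz = 0.189 m
βl = 2π·l/λ = 2π × 0.145 = 52.3°
tan(βl) = 1.29
For a shorted stub, Z_in = jZ_0·tan(βl)

X_in ≈ 97.1 Ω (inductive)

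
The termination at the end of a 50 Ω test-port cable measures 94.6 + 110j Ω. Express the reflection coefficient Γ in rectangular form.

Γ ≈ 0.562 + j0.333

Γ = (Z_L − Z_0)/(Z_L + Z_0) = (44.6 + j110)/(144.6 + j110)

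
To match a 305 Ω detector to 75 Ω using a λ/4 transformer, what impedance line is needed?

Z_qwt = √(Z_0·R_L) = √(75 × 305) = √22880

Z_qwt ≈ 151 Ω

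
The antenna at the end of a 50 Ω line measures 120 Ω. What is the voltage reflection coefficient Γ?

Γ = 0.412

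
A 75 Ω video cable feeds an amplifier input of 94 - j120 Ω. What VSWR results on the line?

Γ = (Z_L − Z_0)/(Z_L + Z_0) = (19 − j120)/(169 − j120)
|Γ| = 121/207 = 0.586
VSWR = (1 + |Γ|)/(1 − |Γ|) = 1.59/0.414

VSWR ≈ 3.83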